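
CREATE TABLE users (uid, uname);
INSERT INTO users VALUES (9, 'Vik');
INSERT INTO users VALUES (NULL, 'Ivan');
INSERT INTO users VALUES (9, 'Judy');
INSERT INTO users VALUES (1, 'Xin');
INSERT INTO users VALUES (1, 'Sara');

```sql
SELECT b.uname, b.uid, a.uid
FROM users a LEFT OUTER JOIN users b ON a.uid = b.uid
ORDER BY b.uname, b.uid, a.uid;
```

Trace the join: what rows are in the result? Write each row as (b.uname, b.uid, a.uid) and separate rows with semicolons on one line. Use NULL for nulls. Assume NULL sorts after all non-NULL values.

LEFT JOIN keeps every row from `users a`; unmatched rows get NULL for `users b`'s columns.
Matching on a.uid = b.uid. A NULL in a compared column never satisfies the condition.
- a[0] uid=9 → 2 match(es) in b → 2 row(s).
- a[1] uid=NULL → no match; kept with NULLs on the b side.
- a[2] uid=9 → 2 match(es) in b → 2 row(s).
- a[3] uid=1 → 2 match(es) in b → 2 row(s).
- a[4] uid=1 → 2 match(es) in b → 2 row(s).
After projecting and ordering:
b.uname | b.uid | a.uid
Judy | 9 | 9
Judy | 9 | 9
Sara | 1 | 1
Sara | 1 | 1
Vik | 9 | 9
Vik | 9 | 9
Xin | 1 | 1
Xin | 1 | 1
NULL | NULL | NULL

(Judy, 9, 9); (Judy, 9, 9); (Sara, 1, 1); (Sara, 1, 1); (Vik, 9, 9); (Vik, 9, 9); (Xin, 1, 1); (Xin, 1, 1); (NULL, NULL, NULL)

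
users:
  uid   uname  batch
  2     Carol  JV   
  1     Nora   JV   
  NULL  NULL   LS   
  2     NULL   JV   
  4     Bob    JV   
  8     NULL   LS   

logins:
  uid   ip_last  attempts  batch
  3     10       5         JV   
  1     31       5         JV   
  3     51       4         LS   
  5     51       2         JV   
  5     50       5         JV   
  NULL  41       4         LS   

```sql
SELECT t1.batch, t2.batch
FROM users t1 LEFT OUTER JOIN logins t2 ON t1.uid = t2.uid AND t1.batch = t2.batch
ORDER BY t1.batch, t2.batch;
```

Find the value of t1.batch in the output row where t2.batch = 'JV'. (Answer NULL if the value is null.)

LEFT JOIN keeps every row from `users`; unmatched rows get NULL for `logins`'s columns.
Matching on t1.uid = t2.uid AND t1.batch = t2.batch. A NULL in a compared column never satisfies the condition.
- uid=2, batch=JV: no t2 row matches, row kept with t2 columns NULL.
- uid=1, batch=JV: 1 matching t2 row(s), so 1 row(s) emitted.
- uid=NULL, batch=LS: no t2 row matches, row kept with t2 columns NULL.
- uid=2, batch=JV: no t2 row matches, row kept with t2 columns NULL.
- uid=4, batch=JV: no t2 row matches, row kept with t2 columns NULL.
- uid=8, batch=LS: no t2 row matches, row kept with t2 columns NULL.

JV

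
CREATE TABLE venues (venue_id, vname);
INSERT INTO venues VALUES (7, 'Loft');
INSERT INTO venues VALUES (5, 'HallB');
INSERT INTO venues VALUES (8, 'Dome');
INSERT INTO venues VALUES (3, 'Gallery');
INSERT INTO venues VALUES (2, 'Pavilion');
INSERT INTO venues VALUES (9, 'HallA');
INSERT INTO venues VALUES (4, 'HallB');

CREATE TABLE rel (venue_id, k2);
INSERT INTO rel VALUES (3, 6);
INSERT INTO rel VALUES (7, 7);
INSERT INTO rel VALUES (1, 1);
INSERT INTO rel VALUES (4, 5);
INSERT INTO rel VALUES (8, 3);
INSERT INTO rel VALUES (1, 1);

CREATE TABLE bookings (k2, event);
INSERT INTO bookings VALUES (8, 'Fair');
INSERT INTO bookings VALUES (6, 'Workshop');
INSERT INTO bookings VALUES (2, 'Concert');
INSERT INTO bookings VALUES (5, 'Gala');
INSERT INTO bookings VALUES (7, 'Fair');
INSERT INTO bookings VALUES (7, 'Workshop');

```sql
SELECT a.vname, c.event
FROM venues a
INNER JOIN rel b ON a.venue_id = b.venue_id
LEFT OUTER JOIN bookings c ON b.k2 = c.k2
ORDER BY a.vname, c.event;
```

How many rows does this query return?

5

Evaluate left to right. First `venues a INNER JOIN rel b` on venue_id: 4 row(s).
Then LEFT JOIN `bookings c` on k2: each of those 4 rows is kept; rows whose b.k2 has no match in c get NULL for c's columns.
Result: 5 row(s).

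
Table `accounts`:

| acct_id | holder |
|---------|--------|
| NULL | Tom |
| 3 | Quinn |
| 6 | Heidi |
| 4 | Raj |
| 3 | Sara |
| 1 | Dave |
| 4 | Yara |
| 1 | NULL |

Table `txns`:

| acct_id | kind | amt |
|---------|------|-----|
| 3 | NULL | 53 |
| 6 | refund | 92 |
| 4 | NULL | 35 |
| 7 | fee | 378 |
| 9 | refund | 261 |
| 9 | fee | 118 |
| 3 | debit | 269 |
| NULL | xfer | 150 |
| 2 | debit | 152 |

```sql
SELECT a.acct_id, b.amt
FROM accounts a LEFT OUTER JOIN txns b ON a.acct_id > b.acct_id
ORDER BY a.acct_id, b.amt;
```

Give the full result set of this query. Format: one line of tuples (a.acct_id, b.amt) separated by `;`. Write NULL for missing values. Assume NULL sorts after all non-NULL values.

(1, NULL); (1, NULL); (3, 152); (3, 152); (4, 53); (4, 53); (4, 152); (4, 152); (4, 269); (4, 269); (6, 35); (6, 53); (6, 152); (6, 269); (NULL, NULL)

LEFT JOIN keeps every row from `accounts`; unmatched rows get NULL for `txns`'s columns.
Matching on a.acct_id > b.acct_id. A NULL in a compared column never satisfies the condition.
- a[0] acct_id=NULL → no match; kept with NULLs on the b side.
- a[1] acct_id=3 → 1 match(es) in b → 1 row(s).
- a[2] acct_id=6 → 4 match(es) in b → 4 row(s).
- a[3] acct_id=4 → 3 match(es) in b → 3 row(s).
- a[4] acct_id=3 → 1 match(es) in b → 1 row(s).
- a[5] acct_id=1 → no match; kept with NULLs on the b side.
- a[6] acct_id=4 → 3 match(es) in b → 3 row(s).
- a[7] acct_id=1 → no match; kept with NULLs on the b side.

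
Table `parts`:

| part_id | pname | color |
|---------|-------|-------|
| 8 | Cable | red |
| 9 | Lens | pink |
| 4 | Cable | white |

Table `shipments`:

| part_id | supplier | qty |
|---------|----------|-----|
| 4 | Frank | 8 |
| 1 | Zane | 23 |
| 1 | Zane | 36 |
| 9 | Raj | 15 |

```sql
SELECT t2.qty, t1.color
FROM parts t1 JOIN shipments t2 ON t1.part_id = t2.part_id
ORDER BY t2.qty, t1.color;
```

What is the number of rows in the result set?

INNER JOIN keeps only pairs where the ON condition holds.
Matching on t1.part_id = t2.part_id.
- t1 (part_id=8) has no partner → excluded.
- t1 (part_id=9) pairs with 1 row(s) of t2.
- t1 (part_id=4) pairs with 1 row(s) of t2.
Total: 2 rows.

2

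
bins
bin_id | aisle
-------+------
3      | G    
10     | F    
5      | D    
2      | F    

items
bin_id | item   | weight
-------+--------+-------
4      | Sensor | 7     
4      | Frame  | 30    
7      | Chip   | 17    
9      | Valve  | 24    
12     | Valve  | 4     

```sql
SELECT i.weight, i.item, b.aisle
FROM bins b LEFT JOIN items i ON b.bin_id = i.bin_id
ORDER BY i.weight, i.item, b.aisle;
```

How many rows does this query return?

4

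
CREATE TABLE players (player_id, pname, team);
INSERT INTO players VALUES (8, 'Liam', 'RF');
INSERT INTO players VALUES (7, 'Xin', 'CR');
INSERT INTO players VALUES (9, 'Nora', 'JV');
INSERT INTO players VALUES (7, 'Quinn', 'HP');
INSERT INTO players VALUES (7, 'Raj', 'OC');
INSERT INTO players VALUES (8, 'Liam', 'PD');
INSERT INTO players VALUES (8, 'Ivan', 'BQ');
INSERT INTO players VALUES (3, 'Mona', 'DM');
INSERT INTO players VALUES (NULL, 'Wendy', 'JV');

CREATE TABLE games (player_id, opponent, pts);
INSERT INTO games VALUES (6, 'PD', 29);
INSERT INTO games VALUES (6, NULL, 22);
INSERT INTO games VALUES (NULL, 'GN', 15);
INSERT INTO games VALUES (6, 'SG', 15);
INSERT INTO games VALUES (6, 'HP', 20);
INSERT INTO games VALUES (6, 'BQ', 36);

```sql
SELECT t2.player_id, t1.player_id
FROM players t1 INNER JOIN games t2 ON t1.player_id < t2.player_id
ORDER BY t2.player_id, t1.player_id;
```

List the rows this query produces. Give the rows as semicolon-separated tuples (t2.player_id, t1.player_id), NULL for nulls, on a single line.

INNER JOIN keeps only pairs where the ON condition holds.
Matching on t1.player_id < t2.player_id. A NULL in a compared column never satisfies the condition.
Matched pairs: 5.

(6, 3); (6, 3); (6, 3); (6, 3); (6, 3)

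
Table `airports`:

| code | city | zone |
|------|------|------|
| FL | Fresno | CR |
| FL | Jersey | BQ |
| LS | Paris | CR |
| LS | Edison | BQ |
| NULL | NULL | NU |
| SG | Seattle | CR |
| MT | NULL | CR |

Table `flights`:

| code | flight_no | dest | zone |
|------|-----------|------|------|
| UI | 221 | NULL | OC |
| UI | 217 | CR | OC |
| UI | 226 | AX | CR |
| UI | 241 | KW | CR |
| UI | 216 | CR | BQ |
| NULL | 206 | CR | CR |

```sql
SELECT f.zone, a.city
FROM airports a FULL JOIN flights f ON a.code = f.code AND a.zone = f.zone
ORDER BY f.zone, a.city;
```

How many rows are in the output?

FULL OUTER JOIN keeps every row from both sides; unmatched rows get NULL for the other side's columns.
Matching on a.code = f.code AND a.zone = f.zone. A NULL in a compared column never satisfies the condition.
- code=FL, zone=CR: no f row matches, row kept with f columns NULL.
- code=FL, zone=BQ: no f row matches, row kept with f columns NULL.
- code=LS, zone=CR: no f row matches, row kept with f columns NULL.
- code=LS, zone=BQ: no f row matches, row kept with f columns NULL.
- code=NULL, zone=NU: no f row matches, row kept with f columns NULL.
- code=SG, zone=CR: no f row matches, row kept with f columns NULL.
- code=MT, zone=CR: no f row matches, row kept with f columns NULL.
- 6 row(s) from f found no a partner → padded with NULL.
Total: 0 matched + 13 padded = 13 rows.

13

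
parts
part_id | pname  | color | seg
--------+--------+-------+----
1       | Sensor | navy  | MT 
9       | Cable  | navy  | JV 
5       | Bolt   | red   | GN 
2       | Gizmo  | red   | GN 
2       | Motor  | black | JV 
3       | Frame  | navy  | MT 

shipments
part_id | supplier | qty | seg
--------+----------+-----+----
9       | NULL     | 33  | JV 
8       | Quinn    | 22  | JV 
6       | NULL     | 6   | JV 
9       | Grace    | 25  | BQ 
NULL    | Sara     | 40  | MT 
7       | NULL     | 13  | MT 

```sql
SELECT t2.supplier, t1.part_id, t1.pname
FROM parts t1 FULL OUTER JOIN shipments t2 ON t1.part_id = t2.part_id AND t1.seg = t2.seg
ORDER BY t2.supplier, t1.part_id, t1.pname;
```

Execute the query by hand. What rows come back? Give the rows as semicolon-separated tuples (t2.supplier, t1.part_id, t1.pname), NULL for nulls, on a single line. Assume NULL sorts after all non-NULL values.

FULL OUTER JOIN keeps every row from both sides; unmatched rows get NULL for the other side's columns.
Matching on t1.part_id = t2.part_id AND t1.seg = t2.seg. A NULL in a compared column never satisfies the condition.
Matched pairs: 1; unmatched t1 rows kept: 5; unmatched t2 rows kept: 5.

(Grace, NULL, NULL); (Quinn, NULL, NULL); (Sara, NULL, NULL); (NULL, 1, Sensor); (NULL, 2, Gizmo); (NULL, 2, Motor); (NULL, 3, Frame); (NULL, 5, Bolt); (NULL, 9, Cable); (NULL, NULL, NULL); (NULL, NULL, NULL)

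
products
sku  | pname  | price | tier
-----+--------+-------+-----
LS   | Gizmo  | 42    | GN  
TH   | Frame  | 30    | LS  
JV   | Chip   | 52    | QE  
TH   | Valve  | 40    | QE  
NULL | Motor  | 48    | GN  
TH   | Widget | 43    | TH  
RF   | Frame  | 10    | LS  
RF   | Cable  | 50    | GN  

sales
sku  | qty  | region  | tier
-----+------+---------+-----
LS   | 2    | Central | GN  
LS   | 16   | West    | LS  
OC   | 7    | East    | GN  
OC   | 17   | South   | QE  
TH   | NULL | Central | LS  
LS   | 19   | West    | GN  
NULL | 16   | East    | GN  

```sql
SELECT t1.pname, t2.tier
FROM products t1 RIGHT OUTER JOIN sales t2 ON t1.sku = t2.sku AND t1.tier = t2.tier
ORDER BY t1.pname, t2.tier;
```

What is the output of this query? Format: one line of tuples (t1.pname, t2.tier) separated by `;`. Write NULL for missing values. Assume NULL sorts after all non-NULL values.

(Frame, LS); (Gizmo, GN); (Gizmo, GN); (NULL, GN); (NULL, GN); (NULL, LS); (NULL, QE)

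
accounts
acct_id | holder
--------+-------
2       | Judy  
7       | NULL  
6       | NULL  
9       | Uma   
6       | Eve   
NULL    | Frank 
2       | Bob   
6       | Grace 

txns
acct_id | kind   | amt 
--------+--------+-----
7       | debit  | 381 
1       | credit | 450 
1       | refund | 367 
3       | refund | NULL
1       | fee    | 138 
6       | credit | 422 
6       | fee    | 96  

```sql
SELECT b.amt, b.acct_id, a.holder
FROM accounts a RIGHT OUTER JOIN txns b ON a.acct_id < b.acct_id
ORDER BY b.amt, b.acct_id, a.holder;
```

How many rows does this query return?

RIGHT JOIN keeps every row from `txns`; unmatched rows get NULL for `accounts`'s columns.
Matching on a.acct_id < b.acct_id. A NULL in a compared column never satisfies the condition.
- a[0] acct_id=2 → 4 match(es) in b → 4 row(s).
- a[1] acct_id=7 → no match.
- a[2] acct_id=6 → 1 match(es) in b → 1 row(s).
- a[3] acct_id=9 → no match.
- a[4] acct_id=6 → 1 match(es) in b → 1 row(s).
- a[5] acct_id=NULL → no match.
- a[6] acct_id=2 → 4 match(es) in b → 4 row(s).
- a[7] acct_id=6 → 1 match(es) in b → 1 row(s).
- plus 3 unmatched b row(s), each kept with NULL a columns.
Total: 11 matched + 3 padded = 14 rows.

14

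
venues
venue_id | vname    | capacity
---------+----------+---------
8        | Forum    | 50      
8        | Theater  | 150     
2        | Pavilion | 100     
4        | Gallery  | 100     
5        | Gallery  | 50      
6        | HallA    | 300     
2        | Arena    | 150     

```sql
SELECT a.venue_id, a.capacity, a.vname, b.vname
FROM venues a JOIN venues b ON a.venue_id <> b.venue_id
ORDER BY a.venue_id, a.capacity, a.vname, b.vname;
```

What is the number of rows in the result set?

INNER JOIN keeps only pairs where the ON condition holds.
Matching on a.venue_id <> b.venue_id.
Matched pairs: 38.
Total: 38 rows.

38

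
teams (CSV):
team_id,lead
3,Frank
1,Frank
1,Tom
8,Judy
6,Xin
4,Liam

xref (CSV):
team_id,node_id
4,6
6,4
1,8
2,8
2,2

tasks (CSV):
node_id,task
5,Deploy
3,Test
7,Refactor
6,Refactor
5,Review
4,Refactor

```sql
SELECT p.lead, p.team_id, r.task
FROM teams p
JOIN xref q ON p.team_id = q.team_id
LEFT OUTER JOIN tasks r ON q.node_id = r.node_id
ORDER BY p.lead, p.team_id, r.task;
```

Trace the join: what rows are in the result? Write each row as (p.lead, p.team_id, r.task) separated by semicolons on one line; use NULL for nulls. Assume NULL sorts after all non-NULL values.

Evaluate left to right. First `teams p INNER JOIN xref q` on team_id: 4 row(s).
Then LEFT JOIN `tasks r` on node_id: each of those 4 rows is kept; rows whose q.node_id has no match in r get NULL for r's columns.

(Frank, 1, NULL); (Liam, 4, Refactor); (Tom, 1, NULL); (Xin, 6, Refactor)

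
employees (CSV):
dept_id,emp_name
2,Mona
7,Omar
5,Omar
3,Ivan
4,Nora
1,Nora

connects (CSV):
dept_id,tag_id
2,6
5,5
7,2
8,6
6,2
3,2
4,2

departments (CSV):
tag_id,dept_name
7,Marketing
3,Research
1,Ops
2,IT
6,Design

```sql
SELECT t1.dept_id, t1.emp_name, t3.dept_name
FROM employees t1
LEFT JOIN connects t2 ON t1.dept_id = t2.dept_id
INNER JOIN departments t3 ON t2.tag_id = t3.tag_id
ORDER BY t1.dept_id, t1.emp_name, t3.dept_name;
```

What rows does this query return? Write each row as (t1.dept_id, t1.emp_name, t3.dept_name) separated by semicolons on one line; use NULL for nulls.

Evaluate left to right. First `employees t1 LEFT JOIN connects t2` on dept_id: 6 row(s).
Then INNER JOIN `departments t3` on tag_id: keep only rows whose t2.tag_id appears in t3.

(2, Mona, Design); (3, Ivan, IT); (4, Nora, IT); (7, Omar, IT)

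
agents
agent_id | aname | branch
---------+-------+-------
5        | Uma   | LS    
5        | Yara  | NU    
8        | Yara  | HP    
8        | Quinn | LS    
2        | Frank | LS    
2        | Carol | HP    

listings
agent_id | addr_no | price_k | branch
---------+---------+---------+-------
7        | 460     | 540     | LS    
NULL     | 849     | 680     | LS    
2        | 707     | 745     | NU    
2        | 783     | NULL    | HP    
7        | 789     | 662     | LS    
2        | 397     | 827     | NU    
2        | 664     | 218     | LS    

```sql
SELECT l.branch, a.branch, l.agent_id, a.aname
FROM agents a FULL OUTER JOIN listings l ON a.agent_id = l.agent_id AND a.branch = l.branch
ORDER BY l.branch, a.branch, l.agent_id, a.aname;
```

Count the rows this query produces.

FULL OUTER JOIN keeps every row from both sides; unmatched rows get NULL for the other side's columns.
Matching on a.agent_id = l.agent_id AND a.branch = l.branch. A NULL in a compared column never satisfies the condition.
Matched pairs: 2; unmatched a rows kept: 4; unmatched l rows kept: 5.
Total: 2 matched + 9 padded = 11 rows.

11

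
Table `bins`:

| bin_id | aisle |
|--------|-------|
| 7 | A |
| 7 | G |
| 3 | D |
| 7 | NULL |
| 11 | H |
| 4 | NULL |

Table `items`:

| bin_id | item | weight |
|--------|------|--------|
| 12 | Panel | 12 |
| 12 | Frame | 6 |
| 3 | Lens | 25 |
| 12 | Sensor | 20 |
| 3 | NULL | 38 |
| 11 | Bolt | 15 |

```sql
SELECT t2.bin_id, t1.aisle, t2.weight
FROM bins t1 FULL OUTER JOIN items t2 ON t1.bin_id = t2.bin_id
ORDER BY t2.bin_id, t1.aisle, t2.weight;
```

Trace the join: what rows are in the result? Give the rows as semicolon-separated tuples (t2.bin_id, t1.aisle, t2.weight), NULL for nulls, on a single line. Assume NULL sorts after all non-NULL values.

(3, D, 25); (3, D, 38); (11, H, 15); (12, NULL, 6); (12, NULL, 12); (12, NULL, 20); (NULL, A, NULL); (NULL, G, NULL); (NULL, NULL, NULL); (NULL, NULL, NULL)

FULL OUTER JOIN keeps every row from both sides; unmatched rows get NULL for the other side's columns.
Matching on t1.bin_id = t2.bin_id.
- t1[0] bin_id=7 → no match; kept with NULLs on the t2 side.
- t1[1] bin_id=7 → no match; kept with NULLs on the t2 side.
- t1[2] bin_id=3 → 2 match(es) in t2 → 2 row(s).
- t1[3] bin_id=7 → no match; kept with NULLs on the t2 side.
- t1[4] bin_id=11 → 1 match(es) in t2 → 1 row(s).
- t1[5] bin_id=4 → no match; kept with NULLs on the t2 side.
- 3 row(s) from t2 found no t1 partner → padded with NULL.
After projecting and ordering:
t2.bin_id | t1.aisle | t2.weight
3 | D | 25
3 | D | 38
11 | H | 15
12 | NULL | 6
12 | NULL | 12
12 | NULL | 20
NULL | A | NULL
NULL | G | NULL
NULL | NULL | NULL
NULL | NULL | NULL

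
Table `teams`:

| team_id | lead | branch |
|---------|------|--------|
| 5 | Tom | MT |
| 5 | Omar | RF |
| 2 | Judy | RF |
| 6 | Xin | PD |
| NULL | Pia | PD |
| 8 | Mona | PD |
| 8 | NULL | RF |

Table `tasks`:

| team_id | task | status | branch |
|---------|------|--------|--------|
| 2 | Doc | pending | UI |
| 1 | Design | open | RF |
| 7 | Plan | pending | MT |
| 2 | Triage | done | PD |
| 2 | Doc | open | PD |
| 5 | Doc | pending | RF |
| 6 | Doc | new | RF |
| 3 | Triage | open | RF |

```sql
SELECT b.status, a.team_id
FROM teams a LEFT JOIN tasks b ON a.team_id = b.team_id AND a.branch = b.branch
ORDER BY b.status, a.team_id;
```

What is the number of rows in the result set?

7

LEFT JOIN keeps every row from `teams`; unmatched rows get NULL for `tasks`'s columns.
Matching on a.team_id = b.team_id AND a.branch = b.branch. A NULL in a compared column never satisfies the condition.
- a (team_id=5, branch=MT) has no partner → padded with NULL.
- a (team_id=5, branch=RF) pairs with 1 row(s) of b.
- a (team_id=2, branch=RF) has no partner → padded with NULL.
- a (team_id=6, branch=PD) has no partner → padded with NULL.
- a (team_id=NULL, branch=PD) has no partner → padded with NULL.
- a (team_id=8, branch=PD) has no partner → padded with NULL.
- a (team_id=8, branch=RF) has no partner → padded with NULL.
Total: 1 matched + 6 padded = 7 rows.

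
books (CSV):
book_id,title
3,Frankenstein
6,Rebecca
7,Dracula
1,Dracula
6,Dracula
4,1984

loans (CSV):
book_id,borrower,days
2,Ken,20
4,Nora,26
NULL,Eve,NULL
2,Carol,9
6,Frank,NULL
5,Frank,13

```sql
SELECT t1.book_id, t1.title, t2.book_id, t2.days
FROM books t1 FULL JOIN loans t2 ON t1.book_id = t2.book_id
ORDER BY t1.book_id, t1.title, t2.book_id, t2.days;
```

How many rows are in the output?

10

FULL OUTER JOIN keeps every row from both sides; unmatched rows get NULL for the other side's columns.
Matching on t1.book_id = t2.book_id. A NULL in a compared column never satisfies the condition.
- t1[0] book_id=3 → no match; kept with NULLs on the t2 side.
- t1[1] book_id=6 → 1 match(es) in t2 → 1 row(s).
- t1[2] book_id=7 → no match; kept with NULLs on the t2 side.
- t1[3] book_id=1 → no match; kept with NULLs on the t2 side.
- t1[4] book_id=6 → 1 match(es) in t2 → 1 row(s).
- t1[5] book_id=4 → 1 match(es) in t2 → 1 row(s).
- plus 4 unmatched t2 row(s), each kept with NULL t1 columns.
Total: 3 matched + 7 padded = 10 rows.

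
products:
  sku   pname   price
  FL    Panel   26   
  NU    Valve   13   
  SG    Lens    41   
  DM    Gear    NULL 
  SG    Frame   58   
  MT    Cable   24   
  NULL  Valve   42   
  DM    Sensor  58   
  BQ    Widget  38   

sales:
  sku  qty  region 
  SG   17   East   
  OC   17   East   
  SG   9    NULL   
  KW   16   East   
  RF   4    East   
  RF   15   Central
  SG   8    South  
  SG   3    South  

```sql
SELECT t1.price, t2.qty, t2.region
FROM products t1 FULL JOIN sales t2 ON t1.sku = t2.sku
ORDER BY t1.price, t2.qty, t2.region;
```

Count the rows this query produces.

19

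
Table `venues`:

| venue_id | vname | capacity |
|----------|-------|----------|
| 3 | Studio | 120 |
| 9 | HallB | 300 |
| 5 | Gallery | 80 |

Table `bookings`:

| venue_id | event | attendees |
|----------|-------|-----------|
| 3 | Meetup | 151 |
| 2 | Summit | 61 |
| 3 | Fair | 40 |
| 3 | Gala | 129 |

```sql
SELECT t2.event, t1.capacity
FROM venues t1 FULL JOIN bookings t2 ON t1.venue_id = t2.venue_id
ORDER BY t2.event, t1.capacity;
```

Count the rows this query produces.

6

FULL OUTER JOIN keeps every row from both sides; unmatched rows get NULL for the other side's columns.
Matching on t1.venue_id = t2.venue_id.
- t1 (venue_id=3) pairs with 3 row(s) of t2.
- t1 (venue_id=9) has no partner → padded with NULL.
- t1 (venue_id=5) has no partner → padded with NULL.
- plus 1 unmatched t2 row(s), each kept with NULL t1 columns.
Total: 3 matched + 3 padded = 6 rows.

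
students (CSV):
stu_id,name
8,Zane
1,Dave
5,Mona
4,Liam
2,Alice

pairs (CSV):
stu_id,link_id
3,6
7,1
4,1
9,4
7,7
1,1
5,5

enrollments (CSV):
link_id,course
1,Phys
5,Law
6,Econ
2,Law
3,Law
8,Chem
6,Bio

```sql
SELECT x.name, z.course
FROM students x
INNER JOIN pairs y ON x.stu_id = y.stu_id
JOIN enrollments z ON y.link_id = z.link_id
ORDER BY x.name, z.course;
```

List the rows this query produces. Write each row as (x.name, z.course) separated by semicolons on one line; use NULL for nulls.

Evaluate left to right. First `students x INNER JOIN pairs y` on stu_id: 3 row(s).
Then INNER JOIN `enrollments z` on link_id: keep only rows whose y.link_id appears in z.

(Dave, Phys); (Liam, Phys); (Mona, Law)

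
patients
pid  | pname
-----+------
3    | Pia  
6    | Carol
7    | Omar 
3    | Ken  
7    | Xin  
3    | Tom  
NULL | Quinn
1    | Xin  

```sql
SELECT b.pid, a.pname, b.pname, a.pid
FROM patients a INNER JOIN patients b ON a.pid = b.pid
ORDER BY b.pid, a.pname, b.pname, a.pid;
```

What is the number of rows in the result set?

INNER JOIN keeps only pairs where the ON condition holds.
Matching on a.pid = b.pid. A NULL in a compared column never satisfies the condition.
- a row (pid=3): matches 3 b row(s) → 3 output row(s).
- a row (pid=6): matches 1 b row(s) → 1 output row(s).
- a row (pid=7): matches 2 b row(s) → 2 output row(s).
- a row (pid=3): matches 3 b row(s) → 3 output row(s).
- a row (pid=7): matches 2 b row(s) → 2 output row(s).
- a row (pid=3): matches 3 b row(s) → 3 output row(s).
- a row (pid=NULL): no match → dropped.
- a row (pid=1): matches 1 b row(s) → 1 output row(s).
Total: 15 rows.

15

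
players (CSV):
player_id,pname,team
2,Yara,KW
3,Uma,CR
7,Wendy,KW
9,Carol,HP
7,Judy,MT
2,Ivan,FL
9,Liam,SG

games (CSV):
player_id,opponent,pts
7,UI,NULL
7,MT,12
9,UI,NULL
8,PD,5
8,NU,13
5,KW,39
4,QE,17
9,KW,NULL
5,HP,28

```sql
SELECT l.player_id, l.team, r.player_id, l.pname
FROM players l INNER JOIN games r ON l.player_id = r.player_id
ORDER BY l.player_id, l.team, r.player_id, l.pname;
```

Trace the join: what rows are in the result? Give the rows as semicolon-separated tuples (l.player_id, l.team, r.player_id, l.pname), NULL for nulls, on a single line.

(7, KW, 7, Wendy); (7, KW, 7, Wendy); (7, MT, 7, Judy); (7, MT, 7, Judy); (9, HP, 9, Carol); (9, HP, 9, Carol); (9, SG, 9, Liam); (9, SG, 9, Liam)

INNER JOIN keeps only pairs where the ON condition holds.
Matching on l.player_id = r.player_id.
- l (player_id=2) has no partner → excluded.
- l (player_id=3) has no partner → excluded.
- l (player_id=7) pairs with 2 row(s) of r.
- l (player_id=9) pairs with 2 row(s) of r.
- l (player_id=7) pairs with 2 row(s) of r.
- l (player_id=2) has no partner → excluded.
- l (player_id=9) pairs with 2 row(s) of r.
After projecting and ordering:
l.player_id | l.team | r.player_id | l.pname
7 | KW | 7 | Wendy
7 | KW | 7 | Wendy
7 | MT | 7 | Judy
7 | MT | 7 | Judy
9 | HP | 9 | Carol
9 | HP | 9 | Carol
9 | SG | 9 | Liam
9 | SG | 9 | Liam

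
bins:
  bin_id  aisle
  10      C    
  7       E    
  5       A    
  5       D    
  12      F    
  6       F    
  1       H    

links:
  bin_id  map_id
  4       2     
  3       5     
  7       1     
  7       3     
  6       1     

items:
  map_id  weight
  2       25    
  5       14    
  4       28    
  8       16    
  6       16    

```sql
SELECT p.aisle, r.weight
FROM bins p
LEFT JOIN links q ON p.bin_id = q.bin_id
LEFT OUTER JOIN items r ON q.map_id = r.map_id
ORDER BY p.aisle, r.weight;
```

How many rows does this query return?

Evaluate left to right. First `bins p LEFT JOIN links q` on bin_id: 8 row(s).
Then LEFT JOIN `items r` on map_id: each of those 8 rows is kept; rows whose q.map_id has no match in r get NULL for r's columns.
Result: 8 row(s).

8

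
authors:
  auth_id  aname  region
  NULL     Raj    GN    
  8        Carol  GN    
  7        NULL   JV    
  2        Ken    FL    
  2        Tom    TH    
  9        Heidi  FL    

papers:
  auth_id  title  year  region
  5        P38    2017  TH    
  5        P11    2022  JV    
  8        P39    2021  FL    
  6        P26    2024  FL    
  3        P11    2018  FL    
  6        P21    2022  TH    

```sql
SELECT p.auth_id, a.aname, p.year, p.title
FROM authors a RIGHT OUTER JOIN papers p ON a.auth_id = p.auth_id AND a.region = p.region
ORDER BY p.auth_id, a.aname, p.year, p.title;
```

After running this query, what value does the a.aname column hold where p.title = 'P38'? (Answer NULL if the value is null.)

RIGHT JOIN keeps every row from `papers`; unmatched rows get NULL for `authors`'s columns.
Matching on a.auth_id = p.auth_id AND a.region = p.region. A NULL in a compared column never satisfies the condition.
Matched pairs: 0; unmatched p rows kept: 6.

NULL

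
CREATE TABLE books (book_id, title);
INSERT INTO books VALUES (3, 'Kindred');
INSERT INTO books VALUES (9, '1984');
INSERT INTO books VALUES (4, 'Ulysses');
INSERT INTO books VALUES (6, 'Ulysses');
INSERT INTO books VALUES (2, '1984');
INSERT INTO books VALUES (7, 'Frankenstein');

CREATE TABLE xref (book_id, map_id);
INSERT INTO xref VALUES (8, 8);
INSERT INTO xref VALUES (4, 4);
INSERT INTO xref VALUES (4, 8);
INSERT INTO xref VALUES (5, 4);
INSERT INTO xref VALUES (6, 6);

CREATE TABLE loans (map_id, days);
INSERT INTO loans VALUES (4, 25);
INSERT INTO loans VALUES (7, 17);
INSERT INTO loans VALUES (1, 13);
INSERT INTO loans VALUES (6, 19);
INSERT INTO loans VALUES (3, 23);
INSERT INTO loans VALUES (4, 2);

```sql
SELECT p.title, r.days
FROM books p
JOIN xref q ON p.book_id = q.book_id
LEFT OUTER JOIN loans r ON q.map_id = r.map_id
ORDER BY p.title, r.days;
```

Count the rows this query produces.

4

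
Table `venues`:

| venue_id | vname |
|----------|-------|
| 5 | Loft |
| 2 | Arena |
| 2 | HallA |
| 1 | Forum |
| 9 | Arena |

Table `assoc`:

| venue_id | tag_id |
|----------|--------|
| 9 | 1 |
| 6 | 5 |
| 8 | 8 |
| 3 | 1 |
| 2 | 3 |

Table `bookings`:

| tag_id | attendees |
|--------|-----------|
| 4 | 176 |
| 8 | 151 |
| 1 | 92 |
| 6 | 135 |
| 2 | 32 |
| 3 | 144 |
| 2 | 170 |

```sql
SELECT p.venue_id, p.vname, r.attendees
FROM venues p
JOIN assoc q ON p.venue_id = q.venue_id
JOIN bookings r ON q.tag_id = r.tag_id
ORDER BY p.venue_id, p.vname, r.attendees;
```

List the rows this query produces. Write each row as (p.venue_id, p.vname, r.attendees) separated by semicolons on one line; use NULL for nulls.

Step 1 — p INNER JOIN q on venue_id → 3 row(s).
Then INNER JOIN `bookings r` on tag_id: keep only rows whose q.tag_id appears in r.

(2, Arena, 144); (2, HallA, 144); (9, Arena, 92)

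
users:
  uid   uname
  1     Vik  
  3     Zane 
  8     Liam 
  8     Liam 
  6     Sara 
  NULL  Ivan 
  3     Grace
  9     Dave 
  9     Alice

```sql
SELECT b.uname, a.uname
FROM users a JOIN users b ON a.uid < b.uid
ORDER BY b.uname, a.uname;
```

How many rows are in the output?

INNER JOIN keeps only pairs where the ON condition holds.
Matching on a.uid < b.uid. A NULL in a compared column never satisfies the condition.
Matched pairs: 25.
Total: 25 rows.

25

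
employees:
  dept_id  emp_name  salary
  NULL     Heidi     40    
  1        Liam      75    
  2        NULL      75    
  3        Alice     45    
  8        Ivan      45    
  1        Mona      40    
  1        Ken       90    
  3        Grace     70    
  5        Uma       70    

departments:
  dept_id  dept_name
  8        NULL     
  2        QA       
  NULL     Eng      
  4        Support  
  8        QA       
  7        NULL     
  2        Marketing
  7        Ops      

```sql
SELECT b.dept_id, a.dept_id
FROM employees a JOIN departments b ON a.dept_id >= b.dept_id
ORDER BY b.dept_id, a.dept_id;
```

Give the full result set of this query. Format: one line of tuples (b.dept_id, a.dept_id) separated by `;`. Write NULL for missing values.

INNER JOIN keeps only pairs where the ON condition holds.
Matching on a.dept_id >= b.dept_id. A NULL in a compared column never satisfies the condition.
- dept_id=NULL: no matching b row, dropped.
- dept_id=1: no matching b row, dropped.
- dept_id=2: 2 matching b row(s), so 2 row(s) emitted.
- dept_id=3: 2 matching b row(s), so 2 row(s) emitted.
- dept_id=8: 7 matching b row(s), so 7 row(s) emitted.
- dept_id=1: no matching b row, dropped.
- dept_id=1: no matching b row, dropped.
- dept_id=3: 2 matching b row(s), so 2 row(s) emitted.
- dept_id=5: 3 matching b row(s), so 3 row(s) emitted.

(2, 2); (2, 2); (2, 3); (2, 3); (2, 3); (2, 3); (2, 5); (2, 5); (2, 8); (2, 8); (4, 5); (4, 8); (7, 8); (7, 8); (8, 8); (8, 8)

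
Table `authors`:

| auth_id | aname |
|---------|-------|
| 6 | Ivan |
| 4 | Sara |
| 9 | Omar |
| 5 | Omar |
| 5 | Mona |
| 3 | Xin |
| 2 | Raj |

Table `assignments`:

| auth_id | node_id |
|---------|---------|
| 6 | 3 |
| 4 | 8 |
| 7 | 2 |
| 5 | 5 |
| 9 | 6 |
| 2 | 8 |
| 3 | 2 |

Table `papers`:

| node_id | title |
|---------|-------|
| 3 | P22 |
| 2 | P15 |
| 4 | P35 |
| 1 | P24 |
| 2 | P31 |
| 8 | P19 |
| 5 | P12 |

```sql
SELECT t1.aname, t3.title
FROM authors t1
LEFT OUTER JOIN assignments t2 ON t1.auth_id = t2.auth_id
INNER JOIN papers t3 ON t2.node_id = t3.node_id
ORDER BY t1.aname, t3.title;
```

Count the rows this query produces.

Evaluate left to right. First `authors t1 LEFT JOIN assignments t2` on auth_id: 7 row(s).
Then INNER JOIN `papers t3` on node_id: keep only rows whose t2.node_id appears in t3.
Result: 7 row(s).

7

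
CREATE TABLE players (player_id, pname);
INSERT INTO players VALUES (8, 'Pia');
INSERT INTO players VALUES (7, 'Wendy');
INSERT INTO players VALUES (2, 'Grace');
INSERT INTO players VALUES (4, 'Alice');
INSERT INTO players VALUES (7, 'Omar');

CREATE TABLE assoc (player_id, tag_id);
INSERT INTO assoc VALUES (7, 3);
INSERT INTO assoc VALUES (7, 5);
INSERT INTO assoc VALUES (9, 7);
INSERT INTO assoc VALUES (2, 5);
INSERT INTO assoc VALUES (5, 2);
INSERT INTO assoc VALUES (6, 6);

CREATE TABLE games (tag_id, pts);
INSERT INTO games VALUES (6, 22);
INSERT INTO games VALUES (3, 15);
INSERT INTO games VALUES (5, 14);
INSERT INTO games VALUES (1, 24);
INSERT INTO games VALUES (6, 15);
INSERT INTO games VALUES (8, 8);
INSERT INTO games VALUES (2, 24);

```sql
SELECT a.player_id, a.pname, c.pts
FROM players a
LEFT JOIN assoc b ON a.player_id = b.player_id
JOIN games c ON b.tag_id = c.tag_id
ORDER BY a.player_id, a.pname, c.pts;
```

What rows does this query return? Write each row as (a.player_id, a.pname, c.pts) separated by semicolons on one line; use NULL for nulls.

Step 1 — a LEFT JOIN b on player_id → 7 row(s).
Then INNER JOIN `games c` on tag_id: keep only rows whose b.tag_id appears in c.

(2, Grace, 14); (7, Omar, 14); (7, Omar, 15); (7, Wendy, 14); (7, Wendy, 15)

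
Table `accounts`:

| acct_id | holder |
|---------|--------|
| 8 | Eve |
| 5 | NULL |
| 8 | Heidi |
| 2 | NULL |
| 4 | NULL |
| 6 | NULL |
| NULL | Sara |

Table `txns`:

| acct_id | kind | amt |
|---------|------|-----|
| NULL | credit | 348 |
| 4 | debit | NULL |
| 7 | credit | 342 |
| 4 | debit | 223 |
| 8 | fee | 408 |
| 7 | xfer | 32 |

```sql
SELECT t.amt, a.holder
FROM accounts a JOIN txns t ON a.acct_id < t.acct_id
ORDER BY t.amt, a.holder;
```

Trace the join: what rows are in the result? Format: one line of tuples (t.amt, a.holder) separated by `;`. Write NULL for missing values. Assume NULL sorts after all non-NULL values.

(32, NULL); (32, NULL); (32, NULL); (32, NULL); (223, NULL); (342, NULL); (342, NULL); (342, NULL); (342, NULL); (408, NULL); (408, NULL); (408, NULL); (408, NULL); (NULL, NULL)

INNER JOIN keeps only pairs where the ON condition holds.
Matching on a.acct_id < t.acct_id. A NULL in a compared column never satisfies the condition.
Matched pairs: 14.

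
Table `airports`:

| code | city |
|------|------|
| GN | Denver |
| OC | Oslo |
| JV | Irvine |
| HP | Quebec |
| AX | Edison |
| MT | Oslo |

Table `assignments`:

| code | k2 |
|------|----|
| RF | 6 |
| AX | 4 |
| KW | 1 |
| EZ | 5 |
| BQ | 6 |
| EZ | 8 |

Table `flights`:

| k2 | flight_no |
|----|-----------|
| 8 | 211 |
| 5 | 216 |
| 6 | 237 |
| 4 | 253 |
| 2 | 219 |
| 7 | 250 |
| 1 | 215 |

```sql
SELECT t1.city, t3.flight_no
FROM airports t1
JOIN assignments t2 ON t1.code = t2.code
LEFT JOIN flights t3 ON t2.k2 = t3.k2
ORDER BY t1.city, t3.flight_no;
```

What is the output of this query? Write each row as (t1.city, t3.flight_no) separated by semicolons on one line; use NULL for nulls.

(Edison, 253)

Joins associate left-to-right: airports INNER JOIN assignments on code gives 1 intermediate row(s).
Then LEFT JOIN `flights t3` on k2: each of those 1 rows is kept; rows whose t2.k2 has no match in t3 get NULL for t3's columns.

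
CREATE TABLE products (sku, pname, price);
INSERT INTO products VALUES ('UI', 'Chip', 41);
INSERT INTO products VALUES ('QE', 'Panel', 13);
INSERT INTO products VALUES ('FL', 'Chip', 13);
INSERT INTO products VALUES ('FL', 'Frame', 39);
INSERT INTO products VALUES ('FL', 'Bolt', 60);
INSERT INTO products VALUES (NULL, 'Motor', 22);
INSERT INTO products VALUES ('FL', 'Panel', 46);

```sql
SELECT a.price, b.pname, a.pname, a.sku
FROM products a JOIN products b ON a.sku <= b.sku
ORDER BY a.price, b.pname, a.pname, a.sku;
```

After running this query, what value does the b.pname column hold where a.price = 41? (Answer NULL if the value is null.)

Chip

INNER JOIN keeps only pairs where the ON condition holds.
Matching on a.sku <= b.sku. A NULL in a compared column never satisfies the condition.
- sku=UI: 1 matching b row(s), so 1 row(s) emitted.
- sku=QE: 2 matching b row(s), so 2 row(s) emitted.
- sku=FL: 6 matching b row(s), so 6 row(s) emitted.
- sku=FL: 6 matching b row(s), so 6 row(s) emitted.
- sku=FL: 6 matching b row(s), so 6 row(s) emitted.
- sku=NULL: no matching b row, dropped.
- sku=FL: 6 matching b row(s), so 6 row(s) emitted.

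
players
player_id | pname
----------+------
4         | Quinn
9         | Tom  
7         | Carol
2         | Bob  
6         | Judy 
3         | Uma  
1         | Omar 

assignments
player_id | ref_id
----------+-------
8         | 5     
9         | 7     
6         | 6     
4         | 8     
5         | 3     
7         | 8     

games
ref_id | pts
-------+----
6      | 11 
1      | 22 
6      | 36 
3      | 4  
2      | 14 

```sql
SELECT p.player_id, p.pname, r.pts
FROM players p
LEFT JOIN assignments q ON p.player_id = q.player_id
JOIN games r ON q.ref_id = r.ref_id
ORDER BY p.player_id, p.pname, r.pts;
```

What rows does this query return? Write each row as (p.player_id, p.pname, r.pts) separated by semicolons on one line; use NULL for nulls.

(6, Judy, 11); (6, Judy, 36)

Step 1 — p LEFT JOIN q on player_id → 7 row(s).
Then INNER JOIN `games r` on ref_id: keep only rows whose q.ref_id appears in r.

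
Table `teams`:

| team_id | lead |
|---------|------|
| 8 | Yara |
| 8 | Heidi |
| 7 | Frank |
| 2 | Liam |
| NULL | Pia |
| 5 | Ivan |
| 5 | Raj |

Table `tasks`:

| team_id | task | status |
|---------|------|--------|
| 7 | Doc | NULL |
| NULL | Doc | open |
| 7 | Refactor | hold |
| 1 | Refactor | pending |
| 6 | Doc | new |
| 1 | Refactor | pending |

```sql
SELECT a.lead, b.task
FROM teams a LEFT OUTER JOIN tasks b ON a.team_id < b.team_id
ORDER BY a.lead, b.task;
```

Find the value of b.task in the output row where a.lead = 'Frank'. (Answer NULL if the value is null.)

LEFT JOIN keeps every row from `teams`; unmatched rows get NULL for `tasks`'s columns.
Matching on a.team_id < b.team_id. A NULL in a compared column never satisfies the condition.
Matched pairs: 9; unmatched a rows kept: 4.

NULL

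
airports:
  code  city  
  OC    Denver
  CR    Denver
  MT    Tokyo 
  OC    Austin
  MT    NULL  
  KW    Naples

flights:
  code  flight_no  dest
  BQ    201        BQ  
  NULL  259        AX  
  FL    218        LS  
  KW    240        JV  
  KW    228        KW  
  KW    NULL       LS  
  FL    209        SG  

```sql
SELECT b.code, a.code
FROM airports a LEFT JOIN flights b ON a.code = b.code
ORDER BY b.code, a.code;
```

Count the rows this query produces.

8

LEFT JOIN keeps every row from `airports`; unmatched rows get NULL for `flights`'s columns.
Matching on a.code = b.code. A NULL in a compared column never satisfies the condition.
- a[0] code=OC → no match; kept with NULLs on the b side.
- a[1] code=CR → no match; kept with NULLs on the b side.
- a[2] code=MT → no match; kept with NULLs on the b side.
- a[3] code=OC → no match; kept with NULLs on the b side.
- a[4] code=MT → no match; kept with NULLs on the b side.
- a[5] code=KW → 3 match(es) in b → 3 row(s).
Total: 3 matched + 5 padded = 8 rows.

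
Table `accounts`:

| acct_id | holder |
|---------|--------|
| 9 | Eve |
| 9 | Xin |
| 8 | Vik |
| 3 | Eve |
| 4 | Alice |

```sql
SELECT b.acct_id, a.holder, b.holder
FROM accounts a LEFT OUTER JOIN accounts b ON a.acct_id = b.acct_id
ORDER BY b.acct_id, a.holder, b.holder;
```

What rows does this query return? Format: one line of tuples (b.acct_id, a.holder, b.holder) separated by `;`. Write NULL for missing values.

LEFT JOIN keeps every row from `accounts a`; unmatched rows get NULL for `accounts b`'s columns.
Matching on a.acct_id = b.acct_id.
Matched pairs: 7; unmatched a rows kept: 0.

(3, Eve, Eve); (4, Alice, Alice); (8, Vik, Vik); (9, Eve, Eve); (9, Eve, Xin); (9, Xin, Eve); (9, Xin, Xin)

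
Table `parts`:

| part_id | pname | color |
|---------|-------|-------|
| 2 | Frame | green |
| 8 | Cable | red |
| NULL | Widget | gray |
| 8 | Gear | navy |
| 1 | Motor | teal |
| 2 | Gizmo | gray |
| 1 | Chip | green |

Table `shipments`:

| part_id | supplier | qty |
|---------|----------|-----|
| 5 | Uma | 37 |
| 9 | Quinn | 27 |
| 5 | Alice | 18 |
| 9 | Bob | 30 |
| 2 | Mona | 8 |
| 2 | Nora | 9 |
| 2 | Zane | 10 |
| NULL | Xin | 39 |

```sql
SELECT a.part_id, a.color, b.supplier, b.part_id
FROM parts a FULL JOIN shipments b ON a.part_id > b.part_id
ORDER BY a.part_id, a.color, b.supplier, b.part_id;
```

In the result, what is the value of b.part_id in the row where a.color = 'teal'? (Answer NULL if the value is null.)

NULL

FULL OUTER JOIN keeps every row from both sides; unmatched rows get NULL for the other side's columns.
Matching on a.part_id > b.part_id. A NULL in a compared column never satisfies the condition.
Matched pairs: 10; unmatched a rows kept: 5; unmatched b rows kept: 3.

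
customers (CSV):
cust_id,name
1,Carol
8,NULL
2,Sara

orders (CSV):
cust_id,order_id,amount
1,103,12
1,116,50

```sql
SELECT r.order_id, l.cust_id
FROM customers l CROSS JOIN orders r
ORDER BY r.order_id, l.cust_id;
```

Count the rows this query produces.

6

CROSS JOIN pairs every row of `customers` with every row of `orders`: 3 × 2 = 6 rows.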